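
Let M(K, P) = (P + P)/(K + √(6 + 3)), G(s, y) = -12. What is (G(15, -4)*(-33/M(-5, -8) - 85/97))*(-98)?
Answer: -570507/97 ≈ -5881.5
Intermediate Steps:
M(K, P) = 2*P/(3 + K) (M(K, P) = (2*P)/(K + √9) = (2*P)/(K + 3) = (2*P)/(3 + K) = 2*P/(3 + K))
(G(15, -4)*(-33/M(-5, -8) - 85/97))*(-98) = -12*(-33/(2*(-8)/(3 - 5)) - 85/97)*(-98) = -12*(-33/(2*(-8)/(-2)) - 85*1/97)*(-98) = -12*(-33/(2*(-8)*(-½)) - 85/97)*(-98) = -12*(-33/8 - 85/97)*(-98) = -12*(-3881/776)*(-98) = (11643/194)*(-98) = -570507/97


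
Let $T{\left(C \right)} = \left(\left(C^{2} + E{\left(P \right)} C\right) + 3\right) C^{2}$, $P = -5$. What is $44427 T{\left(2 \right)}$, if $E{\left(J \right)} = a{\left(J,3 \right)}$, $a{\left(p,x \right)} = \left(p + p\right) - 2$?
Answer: $-3021036$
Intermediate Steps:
$a{\left(p,x \right)} = -2 + 2 p$ ($a{\left(p,x \right)} = 2 p - 2 = -2 + 2 p$)
$E{\left(J \right)} = -2 + 2 J$
$T{\left(C \right)} = C^{2} \left(3 + C^{2} - 12 C\right)$ ($T{\left(C \right)} = \left(\left(C^{2} + \left(-2 + 2 \left(-5\right)\right) C\right) + 3\right) C^{2} = \left(\left(C^{2} + \left(-2 - 10\right) C\right) + 3\right) C^{2} = \left(\left(C^{2} - 12 C\right) + 3\right) C^{2} = \left(3 + C^{2} - 12 C\right) C^{2} = C^{2} \left(3 + C^{2} - 12 C\right)$)
$44427 T{\left(2 \right)} = 44427 \cdot 2^{2} \left(3 + 2^{2} - 24\right) = 44427 \cdot 4 \left(3 + 4 - 24\right) = 44427 \cdot 4 \left(-17\right) = 44427 \left(-68\right) = -3021036$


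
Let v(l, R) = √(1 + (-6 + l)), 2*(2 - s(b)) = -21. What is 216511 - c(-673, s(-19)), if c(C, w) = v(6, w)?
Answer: 216510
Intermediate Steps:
s(b) = 25/2 (s(b) = 2 - ½*(-21) = 2 + 21/2 = 25/2)
v(l, R) = √(-5 + l)
c(C, w) = 1 (c(C, w) = √(-5 + 6) = √1 = 1)
216511 - c(-673, s(-19)) = 216511 - 1*1 = 216511 - 1 = 216510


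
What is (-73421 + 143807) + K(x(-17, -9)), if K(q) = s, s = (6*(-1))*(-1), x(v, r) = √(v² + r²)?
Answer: 70392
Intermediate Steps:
x(v, r) = √(r² + v²)
s = 6 (s = -6*(-1) = 6)
K(q) = 6
(-73421 + 143807) + K(x(-17, -9)) = (-73421 + 143807) + 6 = 70386 + 6 = 70392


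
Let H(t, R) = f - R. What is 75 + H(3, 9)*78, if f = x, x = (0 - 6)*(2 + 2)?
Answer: -2499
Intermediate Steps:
x = -24 (x = -6*4 = -24)
f = -24
H(t, R) = -24 - R
75 + H(3, 9)*78 = 75 + (-24 - 1*9)*78 = 75 + (-24 - 9)*78 = 75 - 33*78 = 75 - 2574 = -2499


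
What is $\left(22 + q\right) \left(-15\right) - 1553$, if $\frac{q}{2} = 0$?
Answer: $-1883$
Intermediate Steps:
$q = 0$ ($q = 2 \cdot 0 = 0$)
$\left(22 + q\right) \left(-15\right) - 1553 = \left(22 + 0\right) \left(-15\right) - 1553 = 22 \left(-15\right) - 1553 = -330 - 1553 = -1883$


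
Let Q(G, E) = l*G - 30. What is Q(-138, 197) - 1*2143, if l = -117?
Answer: 13973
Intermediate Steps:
Q(G, E) = -30 - 117*G (Q(G, E) = -117*G - 30 = -30 - 117*G)
Q(-138, 197) - 1*2143 = (-30 - 117*(-138)) - 1*2143 = (-30 + 16146) - 2143 = 16116 - 2143 = 13973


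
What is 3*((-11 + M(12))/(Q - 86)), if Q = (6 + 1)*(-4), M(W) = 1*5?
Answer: 3/19 ≈ 0.15789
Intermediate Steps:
M(W) = 5
Q = -28 (Q = 7*(-4) = -28)
3*((-11 + M(12))/(Q - 86)) = 3*((-11 + 5)/(-28 - 86)) = 3*(-6/(-114)) = 3*(-6*(-1/114)) = 3*(1/19) = 3/19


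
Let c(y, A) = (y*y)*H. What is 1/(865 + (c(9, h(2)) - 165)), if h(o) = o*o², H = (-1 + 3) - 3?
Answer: 1/619 ≈ 0.0016155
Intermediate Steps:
H = -1 (H = 2 - 3 = -1)
h(o) = o³
c(y, A) = -y² (c(y, A) = (y*y)*(-1) = y²*(-1) = -y²)
1/(865 + (c(9, h(2)) - 165)) = 1/(865 + (-1*9² - 165)) = 1/(865 + (-1*81 - 165)) = 1/(865 + (-81 - 165)) = 1/(865 - 246) = 1/619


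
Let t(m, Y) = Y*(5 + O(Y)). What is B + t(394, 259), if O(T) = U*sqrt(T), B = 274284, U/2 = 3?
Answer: 275579 + 1554*sqrt(259) ≈ 3.0059e+5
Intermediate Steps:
U = 6 (U = 2*3 = 6)
O(T) = 6*sqrt(T)
t(m, Y) = Y*(5 + 6*sqrt(Y))
B + t(394, 259) = 274284 + 259*(5 + 6*sqrt(259)) = 274284 + (1295 + 1554*sqrt(259)) = 275579 + 1554*sqrt(259)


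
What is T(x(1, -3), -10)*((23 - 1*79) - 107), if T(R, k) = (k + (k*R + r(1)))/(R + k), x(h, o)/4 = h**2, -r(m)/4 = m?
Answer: -1467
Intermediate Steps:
r(m) = -4*m
x(h, o) = 4*h**2
T(R, k) = (-4 + k + R*k)/(R + k) (T(R, k) = (k + (k*R - 4*1))/(R + k) = (k + (R*k - 4))/(R + k) = (k + (-4 + R*k))/(R + k) = (-4 + k + R*k)/(R + k))
T(x(1, -3), -10)*((23 - 1*79) - 107) = ((-4 - 10 + (4*1**2)*(-10))/(4*1**2 - 10))*((23 - 1*79) - 107) = ((-4 - 10 + (4*1)*(-10))/(4*1 - 10))*((23 - 79) - 107) = ((-4 - 10 + 4*(-10))/(4 - 10))*(-56 - 107) = ((-4 - 10 - 40)/(-6))*(-163) = -1/6*(-54)*(-163) = 9*(-163) = -1467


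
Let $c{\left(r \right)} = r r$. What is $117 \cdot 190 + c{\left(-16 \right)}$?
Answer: $22486$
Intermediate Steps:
$c{\left(r \right)} = r^{2}$
$117 \cdot 190 + c{\left(-16 \right)} = 117 \cdot 190 + \left(-16\right)^{2} = 22230 + 256 = 22486$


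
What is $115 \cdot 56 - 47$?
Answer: $6393$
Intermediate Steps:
$115 \cdot 56 - 47 = 6440 - 47 = 6393$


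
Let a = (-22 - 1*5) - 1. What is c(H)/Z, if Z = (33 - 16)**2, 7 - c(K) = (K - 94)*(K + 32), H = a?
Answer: 495/289 ≈ 1.7128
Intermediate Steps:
a = -28 (a = (-22 - 5) - 1 = -27 - 1 = -28)
H = -28
c(K) = 7 - (-94 + K)*(32 + K) (c(K) = 7 - (K - 94)*(K + 32) = 7 - (-94 + K)*(32 + K))
Z = 289 (Z = 17**2 = 289)
c(H)/Z = (3015 - 1*(-28)**2 + 62*(-28))/289 = (3015 - 1*784 - 1736)*(1/289) = (3015 - 784 - 1736)*(1/289) = 495*(1/289) = 495/289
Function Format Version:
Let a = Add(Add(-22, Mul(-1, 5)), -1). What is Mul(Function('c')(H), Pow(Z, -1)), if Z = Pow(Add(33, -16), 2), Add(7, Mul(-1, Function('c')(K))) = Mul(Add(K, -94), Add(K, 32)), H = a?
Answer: Rational(495, 289) ≈ 1.7128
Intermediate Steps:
a = -28 (a = Add(Add(-22, -5), -1) = Add(-27, -1) = -28)
H = -28
Function('c')(K) = Add(7, Mul(-1, Add(-94, K), Add(32, K))) (Function('c')(K) = Add(7, Mul(-1, Mul(Add(K, -94), Add(K, 32)))) = Add(7, Mul(-1, Mul(Add(-94, K), Add(32, K)))) = Add(7, Mul(-1, Add(-94, K), Add(32, K))))
Z = 289 (Z = Pow(17, 2) = 289)
Mul(Function('c')(H), Pow(Z, -1)) = Mul(Add(3015, Mul(-1, Pow(-28, 2)), Mul(62, -28)), Pow(289, -1)) = Mul(Add(3015, Mul(-1, 784), -1736), Rational(1, 289)) = Mul(Add(3015, -784, -1736), Rational(1, 289)) = Mul(495, Rational(1, 289)) = Rational(495, 289)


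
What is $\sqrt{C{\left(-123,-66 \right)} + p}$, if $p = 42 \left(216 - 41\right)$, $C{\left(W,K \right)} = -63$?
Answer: $\sqrt{7287} \approx 85.364$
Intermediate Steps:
$p = 7350$ ($p = 42 \left(216 - 41\right) = 42 \cdot 175 = 7350$)
$\sqrt{C{\left(-123,-66 \right)} + p} = \sqrt{-63 + 7350} = \sqrt{7287}$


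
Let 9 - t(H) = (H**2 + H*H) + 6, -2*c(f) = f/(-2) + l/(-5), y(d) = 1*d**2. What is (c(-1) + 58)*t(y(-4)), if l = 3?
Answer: -590949/20 ≈ -29547.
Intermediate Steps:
y(d) = d**2
c(f) = 3/10 + f/4 (c(f) = -(f/(-2) + 3/(-5))/2 = -(f*(-1/2) + 3*(-1/5))/2 = -(-f/2 - 3/5)/2 = -(-3/5 - f/2)/2 = 3/10 + f/4)
t(H) = 3 - 2*H**2 (t(H) = 9 - ((H**2 + H*H) + 6) = 9 - ((H**2 + H**2) + 6) = 9 - (2*H**2 + 6) = 9 - (6 + 2*H**2) = 9 + (-6 - 2*H**2) = 3 - 2*H**2)
(c(-1) + 58)*t(y(-4)) = ((3/10 + (1/4)*(-1)) + 58)*(3 - 2*((-4)**2)**2) = ((3/10 - 1/4) + 58)*(3 - 2*16**2) = (1/20 + 58)*(3 - 2*256) = 1161*(3 - 512)/20 = (1161/20)*(-509) = -590949/20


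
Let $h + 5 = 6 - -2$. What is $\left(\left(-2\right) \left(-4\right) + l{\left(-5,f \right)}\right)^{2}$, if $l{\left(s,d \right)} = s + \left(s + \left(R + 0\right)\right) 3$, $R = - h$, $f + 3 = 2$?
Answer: $441$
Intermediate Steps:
$f = -1$ ($f = -3 + 2 = -1$)
$h = 3$ ($h = -5 + \left(6 - -2\right) = -5 + \left(6 + 2\right) = -5 + 8 = 3$)
$R = -3$ ($R = \left(-1\right) 3 = -3$)
$l{\left(s,d \right)} = -9 + 4 s$ ($l{\left(s,d \right)} = s + \left(s + \left(-3 + 0\right)\right) 3 = s + \left(s - 3\right) 3 = s + \left(-3 + s\right) 3 = s + \left(-9 + 3 s\right) = -9 + 4 s$)
$\left(\left(-2\right) \left(-4\right) + l{\left(-5,f \right)}\right)^{2} = \left(\left(-2\right) \left(-4\right) + \left(-9 + 4 \left(-5\right)\right)\right)^{2} = \left(8 - 29\right)^{2} = \left(-21\right)^{2} = 441$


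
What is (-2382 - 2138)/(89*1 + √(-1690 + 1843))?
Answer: -50285/971 + 1695*√17/971 ≈ -44.589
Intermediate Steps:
(-2382 - 2138)/(89*1 + √(-1690 + 1843)) = -4520/(89 + √153) = -4520/(89 + 3*√17)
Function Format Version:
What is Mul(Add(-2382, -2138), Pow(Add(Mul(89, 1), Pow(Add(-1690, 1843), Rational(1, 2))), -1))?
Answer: Add(Rational(-50285, 971), Mul(Rational(1695, 971), Pow(17, Rational(1, 2)))) ≈ -44.589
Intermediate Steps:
Mul(Add(-2382, -2138), Pow(Add(Mul(89, 1), Pow(Add(-1690, 1843), Rational(1, 2))), -1)) = Mul(-4520, Pow(Add(89, Pow(153, Rational(1, 2))), -1)) = Mul(-4520, Pow(Add(89, Mul(3, Pow(17, Rational(1, 2)))), -1))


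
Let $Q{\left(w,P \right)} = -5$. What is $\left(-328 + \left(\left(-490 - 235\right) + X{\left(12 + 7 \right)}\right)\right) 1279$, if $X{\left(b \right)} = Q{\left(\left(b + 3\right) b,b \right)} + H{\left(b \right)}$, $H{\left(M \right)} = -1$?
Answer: $-1354461$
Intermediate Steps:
$X{\left(b \right)} = -6$ ($X{\left(b \right)} = -5 - 1 = -6$)
$\left(-328 + \left(\left(-490 - 235\right) + X{\left(12 + 7 \right)}\right)\right) 1279 = \left(-328 - 731\right) 1279 = \left(-1059\right) 1279 = -1354461$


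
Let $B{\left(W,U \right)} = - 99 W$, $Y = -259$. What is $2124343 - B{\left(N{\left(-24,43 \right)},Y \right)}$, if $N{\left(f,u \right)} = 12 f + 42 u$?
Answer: $2274625$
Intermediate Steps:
$2124343 - B{\left(N{\left(-24,43 \right)},Y \right)} = 2124343 - - 99 \left(12 \left(-24\right) + 42 \cdot 43\right) = 2124343 - - 99 \left(-288 + 1806\right) = 2124343 - \left(-99\right) 1518 = 2124343 - -150282 = 2124343 + 150282 = 2274625$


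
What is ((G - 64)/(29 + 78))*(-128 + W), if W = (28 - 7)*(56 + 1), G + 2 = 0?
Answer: -70554/107 ≈ -659.38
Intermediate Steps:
G = -2 (G = -2 + 0 = -2)
W = 1197 (W = 21*57 = 1197)
((G - 64)/(29 + 78))*(-128 + W) = ((-2 - 64)/(29 + 78))*(-128 + 1197) = -66/107*1069 = -70554/107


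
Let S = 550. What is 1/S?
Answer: 1/550 ≈ 0.0018182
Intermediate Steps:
1/S = 1/550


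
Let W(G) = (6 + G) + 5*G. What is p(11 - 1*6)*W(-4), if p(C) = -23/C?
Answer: 414/5 ≈ 82.800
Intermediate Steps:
W(G) = 6 + 6*G
p(11 - 1*6)*W(-4) = (-23/(11 - 1*6))*(6 + 6*(-4)) = (-23/(11 - 6))*(6 - 24) = -23/5*(-18) = 414/5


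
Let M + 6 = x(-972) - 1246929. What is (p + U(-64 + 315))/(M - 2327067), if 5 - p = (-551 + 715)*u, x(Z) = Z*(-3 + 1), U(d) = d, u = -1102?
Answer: -30164/595343 ≈ -0.050667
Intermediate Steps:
x(Z) = -2*Z (x(Z) = Z*(-2) = -2*Z)
M = -1244991 (M = -6 + (-2*(-972) - 1246929) = -6 + (1944 - 1246929) = -6 - 1244985 = -1244991)
p = 180733 (p = 5 - (-551 + 715)*(-1102) = 5 - 164*(-1102) = 5 - 1*(-180728) = 5 + 180728 = 180733)
(p + U(-64 + 315))/(M - 2327067) = (180733 + (-64 + 315))/(-1244991 - 2327067) = (180733 + 251)/(-3572058) = 180984*(-1/3572058) = -30164/595343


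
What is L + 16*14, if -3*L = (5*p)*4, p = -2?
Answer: 712/3 ≈ 237.33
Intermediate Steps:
L = 40/3 (L = -5*(-2)*4/3 = -(-10)*4/3 = -⅓*(-40) = 40/3 ≈ 13.333)
L + 16*14 = 40/3 + 16*14 = 40/3 + 224 = 712/3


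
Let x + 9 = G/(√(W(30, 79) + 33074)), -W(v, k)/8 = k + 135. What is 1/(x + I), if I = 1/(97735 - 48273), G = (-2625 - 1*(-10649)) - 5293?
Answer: 345269833128654/6015979210369673 + 3340681335782*√31362/6015979210369673 ≈ 0.15573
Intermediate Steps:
W(v, k) = -1080 - 8*k (W(v, k) = -8*(k + 135) = -8*(135 + k) = -1080 - 8*k)
G = 2731 (G = (-2625 + 10649) - 5293 = 8024 - 5293 = 2731)
I = 1/49462 ≈ 2.0218e-5
x = -9 + 2731*√31362/31362 (x = -9 + 2731/(√((-1080 - 8*79) + 33074)) = -9 + 2731/(√((-1080 - 632) + 33074)) = -9 + 2731/(√(-1712 + 33074)) = -9 + 2731/(√31362) = -9 + 2731*(√31362/31362) = -9 + 2731*√31362/31362 ≈ 6.4213)
1/(x + I) = 1/((-9 + 2731*√31362/31362) + 1/49462) = 1/(-445157/49462 + 2731*√31362/31362)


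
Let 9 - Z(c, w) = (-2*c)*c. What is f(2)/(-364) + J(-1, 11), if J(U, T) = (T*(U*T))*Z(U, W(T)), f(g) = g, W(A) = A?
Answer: -242243/182 ≈ -1331.0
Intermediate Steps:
Z(c, w) = 9 + 2*c**2 (Z(c, w) = 9 - (-2*c)*c = 9 - (-2)*c**2 = 9 + 2*c**2)
J(U, T) = U*T**2*(9 + 2*U**2) (J(U, T) = (T*(U*T))*(9 + 2*U**2) = (T*(T*U))*(9 + 2*U**2) = (U*T**2)*(9 + 2*U**2) = U*T**2*(9 + 2*U**2))
f(2)/(-364) + J(-1, 11) = 2/(-364) - 1*11**2*(9 + 2*(-1)**2) = 2*(-1/364) - 1*121*(9 + 2*1) = -1/182 - 1*121*(9 + 2) = -1/182 - 1*121*11 = -1/182 - 1331 = -242243/182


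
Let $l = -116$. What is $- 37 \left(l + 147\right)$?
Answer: $-1147$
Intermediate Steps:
$- 37 \left(l + 147\right) = - 37 \left(-116 + 147\right) = \left(-37\right) 31 = -1147$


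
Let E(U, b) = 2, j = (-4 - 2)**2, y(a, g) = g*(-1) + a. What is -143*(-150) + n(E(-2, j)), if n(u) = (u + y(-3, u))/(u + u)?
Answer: 85797/4 ≈ 21449.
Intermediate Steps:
y(a, g) = a - g (y(a, g) = -g + a = a - g)
j = 36 (j = (-6)**2 = 36)
n(u) = -3/(2*u) (n(u) = (u + (-3 - u))/(u + u) = -3*1/(2*u) = -3/(2*u))
-143*(-150) + n(E(-2, j)) = -143*(-150) - 3/2/2 = 21450 - 3/2*1/2 = 21450 - 3/4 = 85797/4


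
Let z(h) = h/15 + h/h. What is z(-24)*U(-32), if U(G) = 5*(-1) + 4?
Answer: ⅗ ≈ 0.60000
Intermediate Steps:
U(G) = -1 (U(G) = -5 + 4 = -1)
z(h) = 1 + h/15 (z(h) = h*(1/15) + 1 = h/15 + 1 = 1 + h/15)
z(-24)*U(-32) = (1 + (1/15)*(-24))*(-1) = (1 - 8/5)*(-1) = -⅗*(-1) = ⅗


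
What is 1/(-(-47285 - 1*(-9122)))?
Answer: 1/38163 ≈ 2.6203e-5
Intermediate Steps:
1/(-(-47285 - 1*(-9122))) = 1/(-(-47285 + 9122)) = 1/(-1*(-38163)) = 1/38163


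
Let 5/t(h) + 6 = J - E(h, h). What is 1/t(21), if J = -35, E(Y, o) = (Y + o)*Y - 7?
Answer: -916/5 ≈ -183.20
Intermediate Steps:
E(Y, o) = -7 + Y*(Y + o) (E(Y, o) = Y*(Y + o) - 7 = -7 + Y*(Y + o))
t(h) = 5/(-34 - 2*h²) (t(h) = 5/(-6 + (-35 - (-7 + h² + h*h))) = 5/(-6 + (-35 - (-7 + h² + h²))) = 5/(-6 + (-35 - (-7 + 2*h²))) = 5/(-6 + (-35 + (7 - 2*h²))) = 5/(-6 + (-28 - 2*h²)) = 5/(-34 - 2*h²))
1/t(21) = 1/(-5/(34 + 2*21²)) = 1/(-5/(34 + 2*441)) = 1/(-5/(34 + 882)) = 1/(-5/916) = -916/5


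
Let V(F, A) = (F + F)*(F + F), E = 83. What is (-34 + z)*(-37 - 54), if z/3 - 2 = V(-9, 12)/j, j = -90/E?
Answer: 420602/5 ≈ 84120.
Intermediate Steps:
V(F, A) = 4*F² (V(F, A) = (2*F)*(2*F) = 4*F²)
j = -90/83 ≈ -1.0843
z = -4452/5 (z = 6 + 3*((4*(-9)²)/(-90/83)) = 6 + 3*((4*81)*(-83/90)) = 6 + 3*(324*(-83/90)) = 6 + 3*(-1494/5) = 6 - 4482/5 = -4452/5 ≈ -890.40)
(-34 + z)*(-37 - 54) = (-34 - 4452/5)*(-37 - 54) = -4622/5*(-91) = 420602/5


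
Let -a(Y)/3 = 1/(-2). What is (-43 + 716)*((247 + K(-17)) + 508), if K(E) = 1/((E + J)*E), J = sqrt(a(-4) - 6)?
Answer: 298264851/587 + 2019*I*sqrt(2)/9979 ≈ 5.0812e+5 + 0.28613*I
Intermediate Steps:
a(Y) = 3/2 (a(Y) = -3/(-2) = -3*(-1/2) = 3/2)
J = 3*I*sqrt(2)/2 (J = sqrt(3/2 - 6) = sqrt(-9/2) = 3*I*sqrt(2)/2 ≈ 2.1213*I)
K(E) = 1/(E*(E + 3*I*sqrt(2)/2)) (K(E) = 1/((E + 3*I*sqrt(2)/2)*E) = 1/(E*(E + 3*I*sqrt(2)/2)))
(-43 + 716)*((247 + K(-17)) + 508) = (-43 + 716)*((247 + 2/(-17*(2*(-17) + 3*I*sqrt(2)))) + 508) = 673*((247 + 2*(-1/17)/(-34 + 3*I*sqrt(2))) + 508) = 673*((247 - 2/(17*(-34 + 3*I*sqrt(2)))) + 508) = 673*(755 - 2/(17*(-34 + 3*I*sqrt(2)))) = 508115 - 1346/(17*(-34 + 3*I*sqrt(2)))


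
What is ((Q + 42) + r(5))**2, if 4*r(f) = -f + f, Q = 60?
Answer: 10404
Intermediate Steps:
r(f) = 0 (r(f) = (-f + f)/4 = (1/4)*0 = 0)
((Q + 42) + r(5))**2 = ((60 + 42) + 0)**2 = (102 + 0)**2 = 102**2 = 10404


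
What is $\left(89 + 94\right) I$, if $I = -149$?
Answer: $-27267$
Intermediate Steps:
$\left(89 + 94\right) I = \left(89 + 94\right) \left(-149\right) = 183 \left(-149\right) = -27267$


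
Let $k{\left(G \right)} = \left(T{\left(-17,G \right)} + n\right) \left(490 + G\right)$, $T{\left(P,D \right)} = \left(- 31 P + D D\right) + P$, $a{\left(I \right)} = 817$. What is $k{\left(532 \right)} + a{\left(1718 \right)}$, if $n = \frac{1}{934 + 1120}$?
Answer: $\frac{297596424766}{1027} \approx 2.8977 \cdot 10^{8}$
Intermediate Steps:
$n = \frac{1}{2054} \approx 0.00048685$
$T{\left(P,D \right)} = D^{2} - 30 P$ ($T{\left(P,D \right)} = \left(- 31 P + D^{2}\right) + P = \left(D^{2} - 31 P\right) + P = D^{2} - 30 P$)
$k{\left(G \right)} = \left(490 + G\right) \left(\frac{1047541}{2054} + G^{2}\right)$ ($k{\left(G \right)} = \left(\left(G^{2} - -510\right) + \frac{1}{2054}\right) \left(490 + G\right) = \left(\left(G^{2} + 510\right) + \frac{1}{2054}\right) \left(490 + G\right) = \left(\left(510 + G^{2}\right) + \frac{1}{2054}\right) \left(490 + G\right) = \left(\frac{1047541}{2054} + G^{2}\right) \left(490 + G\right) = \left(490 + G\right) \left(\frac{1047541}{2054} + G^{2}\right)$)
$k{\left(532 \right)} + a{\left(1718 \right)} = \left(\frac{256647545}{1027} + 532^{3} + 490 \cdot 532^{2} + \frac{1047541}{2054} \cdot 532\right) + 817 = \left(\frac{256647545}{1027} + 150568768 + 490 \cdot 283024 + \frac{278645906}{1027}\right) + 817 = \left(\frac{256647545}{1027} + 150568768 + 138681760 + \frac{278645906}{1027}\right) + 817 = \frac{297595585707}{1027} + 817 = \frac{297596424766}{1027}$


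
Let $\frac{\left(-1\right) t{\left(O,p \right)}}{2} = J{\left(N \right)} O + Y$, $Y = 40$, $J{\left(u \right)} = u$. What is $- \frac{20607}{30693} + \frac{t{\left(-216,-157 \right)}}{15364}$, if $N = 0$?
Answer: $- \frac{26588449}{39297271} \approx -0.6766$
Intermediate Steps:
$t{\left(O,p \right)} = -80$ ($t{\left(O,p \right)} = - 2 \left(0 O + 40\right) = - 2 \left(0 + 40\right) = \left(-2\right) 40 = -80$)
$- \frac{20607}{30693} + \frac{t{\left(-216,-157 \right)}}{15364} = - \frac{20607}{30693} - \frac{80}{15364} = \left(-20607\right) \frac{1}{30693} - \frac{20}{3841} = - \frac{6869}{10231} - \frac{20}{3841} = - \frac{26588449}{39297271}$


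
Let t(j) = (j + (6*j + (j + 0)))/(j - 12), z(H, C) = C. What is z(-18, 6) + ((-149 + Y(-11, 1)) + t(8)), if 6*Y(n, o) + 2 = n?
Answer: -967/6 ≈ -161.17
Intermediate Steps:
Y(n, o) = -1/3 + n/6
t(j) = 8*j/(-12 + j) (t(j) = (j + (6*j + j))/(-12 + j) = (j + 7*j)/(-12 + j) = (8*j)/(-12 + j) = 8*j/(-12 + j))
z(-18, 6) + ((-149 + Y(-11, 1)) + t(8)) = 6 + ((-149 + (-1/3 + (1/6)*(-11))) + 8*8/(-12 + 8)) = 6 + ((-149 + (-1/3 - 11/6)) + 8*8/(-4)) = 6 + ((-149 - 13/6) + 8*8*(-1/4)) = 6 + (-907/6 - 16) = 6 - 1003/6 = -967/6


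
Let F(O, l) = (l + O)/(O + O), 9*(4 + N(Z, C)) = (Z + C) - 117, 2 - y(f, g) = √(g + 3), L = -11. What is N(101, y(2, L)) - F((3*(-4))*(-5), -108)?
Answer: -232/45 - 2*I*√2/9 ≈ -5.1556 - 0.31427*I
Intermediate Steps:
y(f, g) = 2 - √(3 + g) (y(f, g) = 2 - √(g + 3) = 2 - √(3 + g))
N(Z, C) = -17 + C/9 + Z/9 (N(Z, C) = -4 + ((Z + C) - 117)/9 = -4 + ((C + Z) - 117)/9 = -4 + (-117 + C + Z)/9 = -4 + (-13 + C/9 + Z/9) = -17 + C/9 + Z/9)
F(O, l) = (O + l)/(2*O) (F(O, l) = (O + l)/((2*O)) = (O + l)*(1/(2*O)) = (O + l)/(2*O))
N(101, y(2, L)) - F((3*(-4))*(-5), -108) = (-17 + (2 - √(3 - 11))/9 + (⅑)*101) - ((3*(-4))*(-5) - 108)/(2*((3*(-4))*(-5))) = (-17 + (2 - √(-8))/9 + 101/9) - (-12*(-5) - 108)/(2*((-12*(-5)))) = (-17 + (2 - 2*I*√2)/9 + 101/9) - (60 - 108)/(2*60) = (-17 + (2 - 2*I*√2)/9 + 101/9) - (-48)/(2*60) = (-17 + (2/9 - 2*I*√2/9) + 101/9) - 1*(-⅖) = (-50/9 - 2*I*√2/9) + ⅖ = -232/45 - 2*I*√2/9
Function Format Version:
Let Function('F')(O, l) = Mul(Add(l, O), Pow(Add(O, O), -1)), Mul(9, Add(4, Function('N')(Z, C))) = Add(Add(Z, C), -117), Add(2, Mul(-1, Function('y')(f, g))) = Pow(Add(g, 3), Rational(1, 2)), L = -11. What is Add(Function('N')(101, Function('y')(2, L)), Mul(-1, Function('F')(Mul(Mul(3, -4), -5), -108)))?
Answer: Add(Rational(-232, 45), Mul(Rational(-2, 9), I, Pow(2, Rational(1, 2)))) ≈ Add(-5.1556, Mul(-0.31427, I))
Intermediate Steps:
Function('y')(f, g) = Add(2, Mul(-1, Pow(Add(3, g), Rational(1, 2)))) (Function('y')(f, g) = Add(2, Mul(-1, Pow(Add(g, 3), Rational(1, 2)))) = Add(2, Mul(-1, Pow(Add(3, g), Rational(1, 2)))))
Function('N')(Z, C) = Add(-17, Mul(Rational(1, 9), C), Mul(Rational(1, 9), Z)) (Function('N')(Z, C) = Add(-4, Mul(Rational(1, 9), Add(Add(Z, C), -117))) = Add(-4, Mul(Rational(1, 9), Add(Add(C, Z), -117))) = Add(-4, Mul(Rational(1, 9), Add(-117, C, Z))) = Add(-4, Add(-13, Mul(Rational(1, 9), C), Mul(Rational(1, 9), Z))) = Add(-17, Mul(Rational(1, 9), C), Mul(Rational(1, 9), Z)))
Function('F')(O, l) = Mul(Rational(1, 2), Pow(O, -1), Add(O, l)) (Function('F')(O, l) = Mul(Add(O, l), Pow(Mul(2, O), -1)) = Mul(Add(O, l), Mul(Rational(1, 2), Pow(O, -1))) = Mul(Rational(1, 2), Pow(O, -1), Add(O, l)))
Add(Function('N')(101, Function('y')(2, L)), Mul(-1, Function('F')(Mul(Mul(3, -4), -5), -108))) = Add(Add(-17, Mul(Rational(1, 9), Add(2, Mul(-1, Pow(Add(3, -11), Rational(1, 2))))), Mul(Rational(1, 9), 101)), Mul(-1, Mul(Rational(1, 2), Pow(Mul(Mul(3, -4), -5), -1), Add(Mul(Mul(3, -4), -5), -108)))) = Add(Add(-17, Mul(Rational(1, 9), Add(2, Mul(-1, Pow(-8, Rational(1, 2))))), Rational(101, 9)), Mul(-1, Mul(Rational(1, 2), Pow(Mul(-12, -5), -1), Add(Mul(-12, -5), -108)))) = Add(Add(-17, Mul(Rational(1, 9), Add(2, Mul(-1, Mul(2, I, Pow(2, Rational(1, 2)))))), Rational(101, 9)), Mul(-1, Mul(Rational(1, 2), Pow(60, -1), Add(60, -108)))) = Add(Add(-17, Mul(Rational(1, 9), Add(2, Mul(-2, I, Pow(2, Rational(1, 2))))), Rational(101, 9)), Mul(-1, Mul(Rational(1, 2), Rational(1, 60), -48))) = Add(Add(-17, Add(Rational(2, 9), Mul(Rational(-2, 9), I, Pow(2, Rational(1, 2)))), Rational(101, 9)), Mul(-1, Rational(-2, 5))) = Add(Add(Rational(-50, 9), Mul(Rational(-2, 9), I, Pow(2, Rational(1, 2)))), Rational(2, 5)) = Add(Rational(-232, 45), Mul(Rational(-2, 9), I, Pow(2, Rational(1, 2))))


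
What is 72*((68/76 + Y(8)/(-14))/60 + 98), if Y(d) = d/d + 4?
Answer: 4692669/665 ≈ 7056.6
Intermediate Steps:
Y(d) = 5 (Y(d) = 1 + 4 = 5)
72*((68/76 + Y(8)/(-14))/60 + 98) = 72*((68/76 + 5/(-14))/60 + 98) = 72*((68*(1/76) + 5*(-1/14))*(1/60) + 98) = 72*((17/19 - 5/14)*(1/60) + 98) = 72*((143/266)*(1/60) + 98) = 72*(143/15960 + 98) = 72*(1564223/15960) = 4692669/665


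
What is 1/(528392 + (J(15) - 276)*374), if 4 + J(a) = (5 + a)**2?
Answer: 1/573272 ≈ 1.7444e-6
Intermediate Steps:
J(a) = -4 + (5 + a)**2
1/(528392 + (J(15) - 276)*374) = 1/(528392 + ((-4 + (5 + 15)**2) - 276)*374) = 1/(528392 + ((-4 + 20**2) - 276)*374) = 1/(528392 + ((-4 + 400) - 276)*374) = 1/(528392 + (396 - 276)*374) = 1/(528392 + 120*374) = 1/(528392 + 44880) = 1/573272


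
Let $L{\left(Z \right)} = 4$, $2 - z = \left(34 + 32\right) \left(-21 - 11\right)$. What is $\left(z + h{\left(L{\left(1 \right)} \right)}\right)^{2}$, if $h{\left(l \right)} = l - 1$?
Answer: $4481689$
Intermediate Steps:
$z = 2114$ ($z = 2 - \left(34 + 32\right) \left(-21 - 11\right) = 2 - 66 \left(-32\right) = 2 - -2112 = 2 + 2112 = 2114$)
$h{\left(l \right)} = -1 + l$ ($h{\left(l \right)} = l - 1 = -1 + l$)
$\left(z + h{\left(L{\left(1 \right)} \right)}\right)^{2} = \left(2114 + \left(-1 + 4\right)\right)^{2} = \left(2114 + 3\right)^{2} = 2117^{2} = 4481689$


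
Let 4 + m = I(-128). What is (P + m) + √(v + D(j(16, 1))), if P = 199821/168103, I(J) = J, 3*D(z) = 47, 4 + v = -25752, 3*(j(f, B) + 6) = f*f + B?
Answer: -21989775/168103 + I*√231663/3 ≈ -130.81 + 160.44*I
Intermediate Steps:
j(f, B) = -6 + B/3 + f²/3 (j(f, B) = -6 + (f*f + B)/3 = -6 + (f² + B)/3 = -6 + (B + f²)/3 = -6 + (B/3 + f²/3) = -6 + B/3 + f²/3)
v = -25756 (v = -4 - 25752 = -25756)
D(z) = 47/3 (D(z) = (⅓)*47 = 47/3)
P = 199821/168103 (P = 199821*(1/168103) = 199821/168103 ≈ 1.1887)
m = -132 (m = -4 - 128 = -132)
(P + m) + √(v + D(j(16, 1))) = (199821/168103 - 132) + √(-25756 + 47/3) = -21989775/168103 + √(-77221/3) = -21989775/168103 + I*√231663/3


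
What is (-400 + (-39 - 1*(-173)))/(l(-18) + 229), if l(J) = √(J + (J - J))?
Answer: -3206/2761 + 42*I*√2/2761 ≈ -1.1612 + 0.021513*I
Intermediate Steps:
l(J) = √J (l(J) = √(J + 0) = √J)
(-400 + (-39 - 1*(-173)))/(l(-18) + 229) = (-400 + (-39 - 1*(-173)))/(√(-18) + 229) = (-400 + (-39 + 173))/(3*I*√2 + 229) = (-400 + 134)/(229 + 3*I*√2) = -266/(229 + 3*I*√2)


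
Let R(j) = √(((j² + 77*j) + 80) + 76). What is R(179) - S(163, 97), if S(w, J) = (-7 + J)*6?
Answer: -540 + 22*√95 ≈ -325.57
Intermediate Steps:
S(w, J) = -42 + 6*J
R(j) = √(156 + j² + 77*j) (R(j) = √((80 + j² + 77*j) + 76) = √(156 + j² + 77*j))
R(179) - S(163, 97) = √(156 + 179² + 77*179) - (-42 + 6*97) = √(156 + 32041 + 13783) - (-42 + 582) = √45980 - 1*540 = 22*√95 - 540 = -540 + 22*√95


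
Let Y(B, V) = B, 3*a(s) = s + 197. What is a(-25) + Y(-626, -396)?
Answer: -1706/3 ≈ -568.67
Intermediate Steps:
a(s) = 197/3 + s/3 (a(s) = (s + 197)/3 = (197 + s)/3 = 197/3 + s/3)
a(-25) + Y(-626, -396) = (197/3 + (1/3)*(-25)) - 626 = (197/3 - 25/3) - 626 = 172/3 - 626 = -1706/3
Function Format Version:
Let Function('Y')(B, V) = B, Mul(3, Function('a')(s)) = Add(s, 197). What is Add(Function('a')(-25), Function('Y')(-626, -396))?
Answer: Rational(-1706, 3) ≈ -568.67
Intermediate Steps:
Function('a')(s) = Add(Rational(197, 3), Mul(Rational(1, 3), s)) (Function('a')(s) = Mul(Rational(1, 3), Add(s, 197)) = Mul(Rational(1, 3), Add(197, s)) = Add(Rational(197, 3), Mul(Rational(1, 3), s)))
Add(Function('a')(-25), Function('Y')(-626, -396)) = Add(Add(Rational(197, 3), Mul(Rational(1, 3), -25)), -626) = Add(Add(Rational(197, 3), Rational(-25, 3)), -626) = Add(Rational(172, 3), -626) = Rational(-1706, 3)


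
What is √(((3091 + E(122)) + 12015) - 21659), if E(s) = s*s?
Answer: √8331 ≈ 91.274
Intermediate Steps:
E(s) = s²
√(((3091 + E(122)) + 12015) - 21659) = √(((3091 + 122²) + 12015) - 21659) = √(((3091 + 14884) + 12015) - 21659) = √((17975 + 12015) - 21659) = √(29990 - 21659) = √8331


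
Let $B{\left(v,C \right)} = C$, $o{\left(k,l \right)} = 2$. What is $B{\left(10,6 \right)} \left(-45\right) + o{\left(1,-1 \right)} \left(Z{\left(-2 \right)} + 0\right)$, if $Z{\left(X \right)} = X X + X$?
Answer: $-266$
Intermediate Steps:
$Z{\left(X \right)} = X + X^{2}$ ($Z{\left(X \right)} = X^{2} + X = X + X^{2}$)
$B{\left(10,6 \right)} \left(-45\right) + o{\left(1,-1 \right)} \left(Z{\left(-2 \right)} + 0\right) = 6 \left(-45\right) + 2 \left(- 2 \left(1 - 2\right) + 0\right) = -270 + 2 \left(\left(-2\right) \left(-1\right) + 0\right) = -270 + 2 \left(2 + 0\right) = -270 + 2 \cdot 2 = -270 + 4 = -266$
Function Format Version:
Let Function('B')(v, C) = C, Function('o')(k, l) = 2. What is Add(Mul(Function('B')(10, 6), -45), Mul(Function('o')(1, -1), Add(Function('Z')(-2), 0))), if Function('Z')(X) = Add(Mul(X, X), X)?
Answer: -266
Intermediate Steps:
Function('Z')(X) = Add(X, Pow(X, 2)) (Function('Z')(X) = Add(Pow(X, 2), X) = Add(X, Pow(X, 2)))
Add(Mul(Function('B')(10, 6), -45), Mul(Function('o')(1, -1), Add(Function('Z')(-2), 0))) = Add(Mul(6, -45), Mul(2, Add(Mul(-2, Add(1, -2)), 0))) = Add(-270, Mul(2, Add(Mul(-2, -1), 0))) = Add(-270, Mul(2, Add(2, 0))) = Add(-270, Mul(2, 2)) = Add(-270, 4) = -266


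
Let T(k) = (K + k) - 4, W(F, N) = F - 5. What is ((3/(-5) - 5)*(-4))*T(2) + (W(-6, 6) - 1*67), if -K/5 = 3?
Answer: -2294/5 ≈ -458.80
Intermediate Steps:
K = -15 (K = -5*3 = -15)
W(F, N) = -5 + F
T(k) = -19 + k (T(k) = (-15 + k) - 4 = -19 + k)
((3/(-5) - 5)*(-4))*T(2) + (W(-6, 6) - 1*67) = ((3/(-5) - 5)*(-4))*(-19 + 2) + ((-5 - 6) - 1*67) = ((3*(-⅕) - 5)*(-4))*(-17) + (-11 - 67) = ((-⅗ - 5)*(-4))*(-17) - 78 = -28/5*(-4)*(-17) - 78 = (112/5)*(-17) - 78 = -1904/5 - 78 = -2294/5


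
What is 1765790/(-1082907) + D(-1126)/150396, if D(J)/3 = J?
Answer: -44870968781/27144146862 ≈ -1.6531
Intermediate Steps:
D(J) = 3*J
1765790/(-1082907) + D(-1126)/150396 = 1765790/(-1082907) + (3*(-1126))/150396 = 1765790*(-1/1082907) - 3378*1/150396 = -1765790/1082907 - 563/25066 = -44870968781/27144146862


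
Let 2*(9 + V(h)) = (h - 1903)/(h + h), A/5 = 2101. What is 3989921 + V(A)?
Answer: 7620732311/1910 ≈ 3.9899e+6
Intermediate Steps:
A = 10505 (A = 5*2101 = 10505)
V(h) = -9 + (-1903 + h)/(4*h) (V(h) = -9 + ((h - 1903)/(h + h))/2 = -9 + ((-1903 + h)/((2*h)))/2 = -9 + ((-1903 + h)*(1/(2*h)))/2 = -9 + ((-1903 + h)/(2*h))/2 = -9 + (-1903 + h)/(4*h))
3989921 + V(A) = 3989921 + (1/4)*(-1903 - 35*10505)/10505 = 3989921 + (1/4)*(1/10505)*(-1903 - 367675) = 3989921 + (1/4)*(1/10505)*(-369578) = 3989921 - 16799/1910 = 7620732311/1910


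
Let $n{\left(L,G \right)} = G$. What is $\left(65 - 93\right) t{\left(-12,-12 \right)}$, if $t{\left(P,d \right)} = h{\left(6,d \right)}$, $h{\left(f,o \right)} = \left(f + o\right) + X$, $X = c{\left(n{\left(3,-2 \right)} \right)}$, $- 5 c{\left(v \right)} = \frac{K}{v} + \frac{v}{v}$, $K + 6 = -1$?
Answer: $\frac{966}{5} \approx 193.2$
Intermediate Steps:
$K = -7$ ($K = -6 - 1 = -7$)
$c{\left(v \right)} = - \frac{1}{5} + \frac{7}{5 v}$ ($c{\left(v \right)} = - \frac{- \frac{7}{v} + \frac{v}{v}}{5} = - \frac{- \frac{7}{v} + 1}{5} = - \frac{1 - \frac{7}{v}}{5} = - \frac{1}{5} + \frac{7}{5 v}$)
$X = - \frac{9}{10}$ ($X = \frac{7 - -2}{5 \left(-2\right)} = \frac{1}{5} \left(- \frac{1}{2}\right) \left(7 + 2\right) = \frac{1}{5} \left(- \frac{1}{2}\right) 9 = - \frac{9}{10} \approx -0.9$)
$h{\left(f,o \right)} = - \frac{9}{10} + f + o$ ($h{\left(f,o \right)} = \left(f + o\right) - \frac{9}{10} = - \frac{9}{10} + f + o$)
$t{\left(P,d \right)} = \frac{51}{10} + d$ ($t{\left(P,d \right)} = - \frac{9}{10} + 6 + d = \frac{51}{10} + d$)
$\left(65 - 93\right) t{\left(-12,-12 \right)} = \left(65 - 93\right) \left(\frac{51}{10} - 12\right) = \left(-28\right) \left(- \frac{69}{10}\right) = \frac{966}{5}$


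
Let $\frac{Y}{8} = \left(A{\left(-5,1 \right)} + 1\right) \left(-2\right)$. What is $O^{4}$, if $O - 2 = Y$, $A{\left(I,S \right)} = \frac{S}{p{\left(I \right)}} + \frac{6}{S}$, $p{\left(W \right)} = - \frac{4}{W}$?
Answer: $285610000$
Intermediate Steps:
$A{\left(I,S \right)} = \frac{6}{S} - \frac{I S}{4}$ ($A{\left(I,S \right)} = \frac{S}{\left(-4\right) \frac{1}{I}} + \frac{6}{S} = S \left(- \frac{I}{4}\right) + \frac{6}{S} = - \frac{I S}{4} + \frac{6}{S} = \frac{6}{S} - \frac{I S}{4}$)
$Y = -132$ ($Y = 8 \left(\left(\frac{6}{1} - \left(- \frac{5}{4}\right) 1\right) + 1\right) \left(-2\right) = 8 \left(\left(6 \cdot 1 + \frac{5}{4}\right) + 1\right) \left(-2\right) = 8 \left(\left(6 + \frac{5}{4}\right) + 1\right) \left(-2\right) = 8 \left(\frac{29}{4} + 1\right) \left(-2\right) = 8 \cdot \frac{33}{4} \left(-2\right) = 8 \left(- \frac{33}{2}\right) = -132$)
$O = -130$ ($O = 2 - 132 = -130$)
$O^{4} = \left(-130\right)^{4} = 285610000$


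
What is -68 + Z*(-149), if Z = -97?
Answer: 14385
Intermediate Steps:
-68 + Z*(-149) = -68 - 97*(-149) = -68 + 14453 = 14385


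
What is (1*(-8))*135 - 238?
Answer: -1318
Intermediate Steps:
(1*(-8))*135 - 238 = -8*135 - 238 = -1080 - 238 = -1318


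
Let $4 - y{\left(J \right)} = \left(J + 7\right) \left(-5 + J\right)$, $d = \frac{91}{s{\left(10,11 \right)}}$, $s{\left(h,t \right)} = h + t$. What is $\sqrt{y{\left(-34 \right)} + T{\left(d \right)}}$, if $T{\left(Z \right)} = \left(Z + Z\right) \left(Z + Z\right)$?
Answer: $\frac{i \sqrt{8765}}{3} \approx 31.207 i$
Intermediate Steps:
$d = \frac{13}{3}$ ($d = \frac{91}{10 + 11} = \frac{91}{21} = 91 \cdot \frac{1}{21} = \frac{13}{3} \approx 4.3333$)
$T{\left(Z \right)} = 4 Z^{2}$ ($T{\left(Z \right)} = 2 Z 2 Z = 4 Z^{2}$)
$y{\left(J \right)} = 4 - \left(-5 + J\right) \left(7 + J\right)$ ($y{\left(J \right)} = 4 - \left(J + 7\right) \left(-5 + J\right) = 4 - \left(7 + J\right) \left(-5 + J\right) = 4 - \left(-5 + J\right) \left(7 + J\right)$)
$\sqrt{y{\left(-34 \right)} + T{\left(d \right)}} = \sqrt{\left(39 - \left(-34\right)^{2} - -68\right) + 4 \left(\frac{13}{3}\right)^{2}} = \sqrt{\left(39 - 1156 + 68\right) + 4 \cdot \frac{169}{9}} = \sqrt{\left(39 - 1156 + 68\right) + \frac{676}{9}} = \sqrt{-1049 + \frac{676}{9}} = \sqrt{- \frac{8765}{9}} = \frac{i \sqrt{8765}}{3}$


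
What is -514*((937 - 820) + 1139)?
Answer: -645584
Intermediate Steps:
-514*((937 - 820) + 1139) = -514*(117 + 1139) = -514*1256 = -645584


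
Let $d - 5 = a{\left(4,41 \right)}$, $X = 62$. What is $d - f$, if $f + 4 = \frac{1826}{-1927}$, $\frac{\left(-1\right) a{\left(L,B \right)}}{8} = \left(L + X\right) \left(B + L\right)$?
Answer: $- \frac{45766351}{1927} \approx -23750.0$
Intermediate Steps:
$a{\left(L,B \right)} = - 8 \left(62 + L\right) \left(B + L\right)$ ($a{\left(L,B \right)} = - 8 \left(L + 62\right) \left(B + L\right) = - 8 \left(62 + L\right) \left(B + L\right)$)
$d = -23755$ ($d = 5 - \left(22320 + 128 + 1312\right) = 5 - 23760 = -23755$)
$f = - \frac{9534}{1927}$ ($f = -4 + \frac{1826}{-1927} = -4 + 1826 \left(- \frac{1}{1927}\right) = -4 - \frac{1826}{1927} = - \frac{9534}{1927} \approx -4.9476$)
$d - f = -23755 - - \frac{9534}{1927} = -23755 + \frac{9534}{1927} = - \frac{45766351}{1927}$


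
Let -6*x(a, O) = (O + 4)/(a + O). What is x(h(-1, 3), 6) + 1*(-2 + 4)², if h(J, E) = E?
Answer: 103/27 ≈ 3.8148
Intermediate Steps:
x(a, O) = -(4 + O)/(6*(O + a)) (x(a, O) = -(O + 4)/(6*(a + O)) = -(4 + O)/(6*(O + a)))
x(h(-1, 3), 6) + 1*(-2 + 4)² = (-4 - 1*6)/(6*(6 + 3)) + 1*(-2 + 4)² = (⅙)*(-4 - 6)/9 + 1*2² = (⅙)*(⅑)*(-10) + 1*4 = -5/27 + 4 = 103/27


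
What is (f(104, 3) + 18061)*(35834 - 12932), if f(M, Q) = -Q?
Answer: 413564316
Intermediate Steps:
(f(104, 3) + 18061)*(35834 - 12932) = (-1*3 + 18061)*(35834 - 12932) = (-3 + 18061)*22902 = 18058*22902 = 413564316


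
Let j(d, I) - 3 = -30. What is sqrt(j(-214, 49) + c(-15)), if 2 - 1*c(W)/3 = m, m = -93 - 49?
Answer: 9*sqrt(5) ≈ 20.125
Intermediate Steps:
m = -142
c(W) = 432 (c(W) = 6 - 3*(-142) = 6 + 426 = 432)
j(d, I) = -27 (j(d, I) = 3 - 30 = -27)
sqrt(j(-214, 49) + c(-15)) = sqrt(-27 + 432) = sqrt(405) = 9*sqrt(5)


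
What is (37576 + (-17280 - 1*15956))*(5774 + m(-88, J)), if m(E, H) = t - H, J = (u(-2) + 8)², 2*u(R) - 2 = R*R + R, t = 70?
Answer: 24928960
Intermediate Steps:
u(R) = 1 + R/2 + R²/2 (u(R) = 1 + (R*R + R)/2 = 1 + (R² + R)/2 = 1 + (R + R²)/2 = 1 + (R/2 + R²/2) = 1 + R/2 + R²/2)
J = 100 (J = ((1 + (½)*(-2) + (½)*(-2)²) + 8)² = ((1 - 1 + (½)*4) + 8)² = ((1 - 1 + 2) + 8)² = (2 + 8)² = 10² = 100)
m(E, H) = 70 - H
(37576 + (-17280 - 1*15956))*(5774 + m(-88, J)) = (37576 + (-17280 - 1*15956))*(5774 + (70 - 1*100)) = (37576 + (-17280 - 15956))*(5774 + (70 - 100)) = (37576 - 33236)*(5774 - 30) = 4340*5744 = 24928960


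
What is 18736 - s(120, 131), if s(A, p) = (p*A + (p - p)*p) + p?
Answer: 2885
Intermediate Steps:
s(A, p) = p + A*p (s(A, p) = (A*p + 0*p) + p = (A*p + 0) + p = A*p + p = p + A*p)
18736 - s(120, 131) = 18736 - 131*(1 + 120) = 18736 - 131*121 = 18736 - 1*15851 = 18736 - 15851 = 2885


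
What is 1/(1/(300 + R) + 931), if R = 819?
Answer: 1119/1041790 ≈ 0.0010741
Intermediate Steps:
1/(1/(300 + R) + 931) = 1/(1/(300 + 819) + 931) = 1/(1/1119 + 931) = 1/(1041790/1119) = 1119/1041790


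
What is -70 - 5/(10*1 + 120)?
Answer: -1821/26 ≈ -70.038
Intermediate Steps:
-70 - 5/(10*1 + 120) = -70 - 5/(10 + 120) = -70 - 5/130 = -70 - 1*1/26 = -70 - 1/26 = -1821/26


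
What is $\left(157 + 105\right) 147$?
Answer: $38514$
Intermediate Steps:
$\left(157 + 105\right) 147 = 262 \cdot 147 = 38514$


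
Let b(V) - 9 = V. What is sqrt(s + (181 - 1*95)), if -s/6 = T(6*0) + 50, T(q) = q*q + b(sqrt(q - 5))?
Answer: sqrt(-268 - 6*I*sqrt(5)) ≈ 0.4096 - 16.376*I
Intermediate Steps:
b(V) = 9 + V
T(q) = 9 + q**2 + sqrt(-5 + q) (T(q) = q*q + (9 + sqrt(q - 5)) = q**2 + (9 + sqrt(-5 + q)) = 9 + q**2 + sqrt(-5 + q))
s = -354 - 6*I*sqrt(5) (s = -6*((9 + (6*0)**2 + sqrt(-5 + 6*0)) + 50) = -6*((9 + 0**2 + sqrt(-5 + 0)) + 50) = -6*((9 + 0 + sqrt(-5)) + 50) = -6*((9 + 0 + I*sqrt(5)) + 50) = -6*((9 + I*sqrt(5)) + 50) = -6*(59 + I*sqrt(5)) = -354 - 6*I*sqrt(5) ≈ -354.0 - 13.416*I)
sqrt(s + (181 - 1*95)) = sqrt((-354 - 6*I*sqrt(5)) + (181 - 1*95)) = sqrt((-354 - 6*I*sqrt(5)) + (181 - 95)) = sqrt((-354 - 6*I*sqrt(5)) + 86) = sqrt(-268 - 6*I*sqrt(5))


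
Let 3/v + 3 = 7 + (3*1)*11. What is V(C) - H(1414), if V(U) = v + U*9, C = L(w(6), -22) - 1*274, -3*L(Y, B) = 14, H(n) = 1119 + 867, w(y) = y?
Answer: -166275/37 ≈ -4493.9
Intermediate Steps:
H(n) = 1986
v = 3/37 (v = 3/(-3 + (7 + (3*1)*11)) = 3/(-3 + (7 + 3*11)) = 3/(-3 + (7 + 33)) = 3/(-3 + 40) = 3/37 ≈ 0.081081)
L(Y, B) = -14/3 (L(Y, B) = -⅓*14 = -14/3)
C = -836/3 (C = -14/3 - 1*274 = -14/3 - 274 = -836/3 ≈ -278.67)
V(U) = 3/37 + 9*U (V(U) = 3/37 + U*9 = 3/37 + 9*U)
V(C) - H(1414) = (3/37 + 9*(-836/3)) - 1*1986 = (3/37 - 2508) - 1986 = -92793/37 - 1986 = -166275/37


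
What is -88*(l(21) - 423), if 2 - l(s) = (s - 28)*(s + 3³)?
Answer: 7480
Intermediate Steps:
l(s) = 2 - (-28 + s)*(27 + s) (l(s) = 2 - (s - 28)*(s + 3³) = 2 - (-28 + s)*(s + 27) = 2 - (-28 + s)*(27 + s))
-88*(l(21) - 423) = -88*((758 + 21 - 1*21²) - 423) = -88*((758 + 21 - 1*441) - 423) = -88*((758 + 21 - 441) - 423) = -88*(338 - 423) = -88*(-85) = 7480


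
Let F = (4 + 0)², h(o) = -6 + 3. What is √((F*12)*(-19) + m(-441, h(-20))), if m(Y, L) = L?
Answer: I*√3651 ≈ 60.424*I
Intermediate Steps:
h(o) = -3
F = 16 (F = 4² = 16)
√((F*12)*(-19) + m(-441, h(-20))) = √((16*12)*(-19) - 3) = √(192*(-19) - 3) = √(-3648 - 3) = √(-3651) = I*√3651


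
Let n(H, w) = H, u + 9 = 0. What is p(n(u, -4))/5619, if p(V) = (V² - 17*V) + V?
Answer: 75/1873 ≈ 0.040043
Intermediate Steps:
u = -9 (u = -9 + 0 = -9)
p(V) = V² - 16*V
p(n(u, -4))/5619 = -9*(-16 - 9)/5619 = -9*(-25)*(1/5619) = 225*(1/5619) = 75/1873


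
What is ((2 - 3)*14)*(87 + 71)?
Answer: -2212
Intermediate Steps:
((2 - 3)*14)*(87 + 71) = -1*14*158 = -14*158 = -2212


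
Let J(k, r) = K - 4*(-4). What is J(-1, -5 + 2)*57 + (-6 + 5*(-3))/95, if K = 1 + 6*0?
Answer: 92034/95 ≈ 968.78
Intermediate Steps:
K = 1 (K = 1 + 0 = 1)
J(k, r) = 17 (J(k, r) = 1 - 4*(-4) = 1 + 16 = 17)
J(-1, -5 + 2)*57 + (-6 + 5*(-3))/95 = 17*57 + (-6 + 5*(-3))/95 = 969 + (-6 - 15)*(1/95) = 969 - 21*1/95 = 969 - 21/95 = 92034/95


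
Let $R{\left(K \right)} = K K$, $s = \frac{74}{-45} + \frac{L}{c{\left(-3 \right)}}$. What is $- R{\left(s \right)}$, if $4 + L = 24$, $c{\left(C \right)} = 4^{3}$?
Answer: $- \frac{919681}{518400} \approx -1.7741$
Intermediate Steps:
$c{\left(C \right)} = 64$
$L = 20$ ($L = -4 + 24 = 20$)
$s = - \frac{959}{720}$ ($s = \frac{74}{-45} + \frac{20}{64} = 74 \left(- \frac{1}{45}\right) + 20 \cdot \frac{1}{64} = - \frac{74}{45} + \frac{5}{16} = - \frac{959}{720} \approx -1.3319$)
$R{\left(K \right)} = K^{2}$
$- R{\left(s \right)} = - \left(- \frac{959}{720}\right)^{2} = \left(-1\right) \frac{919681}{518400} = - \frac{919681}{518400}$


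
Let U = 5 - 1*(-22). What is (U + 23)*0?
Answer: 0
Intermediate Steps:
U = 27 (U = 5 + 22 = 27)
(U + 23)*0 = (27 + 23)*0 = 50*0 = 0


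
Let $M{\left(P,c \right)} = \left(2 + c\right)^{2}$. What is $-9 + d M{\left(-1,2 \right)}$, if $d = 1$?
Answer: $7$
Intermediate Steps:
$-9 + d M{\left(-1,2 \right)} = -9 + 1 \left(2 + 2\right)^{2} = -9 + 1 \cdot 4^{2} = -9 + 1 \cdot 16 = -9 + 16 = 7$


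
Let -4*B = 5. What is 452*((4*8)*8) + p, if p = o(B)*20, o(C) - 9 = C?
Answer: 115867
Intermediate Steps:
B = -5/4 (B = -1/4*5 = -5/4 ≈ -1.2500)
o(C) = 9 + C
p = 155 (p = (9 - 5/4)*20 = (31/4)*20 = 155)
452*((4*8)*8) + p = 452*((4*8)*8) + 155 = 452*(32*8) + 155 = 452*256 + 155 = 115712 + 155 = 115867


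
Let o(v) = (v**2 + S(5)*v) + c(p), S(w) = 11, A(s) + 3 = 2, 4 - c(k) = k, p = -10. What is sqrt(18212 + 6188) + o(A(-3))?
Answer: 4 + 20*sqrt(61) ≈ 160.21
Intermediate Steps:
c(k) = 4 - k
A(s) = -1 (A(s) = -3 + 2 = -1)
o(v) = 14 + v**2 + 11*v (o(v) = (v**2 + 11*v) + (4 - 1*(-10)) = (v**2 + 11*v) + (4 + 10) = (v**2 + 11*v) + 14 = 14 + v**2 + 11*v)
sqrt(18212 + 6188) + o(A(-3)) = sqrt(18212 + 6188) + (14 + (-1)**2 + 11*(-1)) = sqrt(24400) + (14 + 1 - 11) = 20*sqrt(61) + 4 = 4 + 20*sqrt(61)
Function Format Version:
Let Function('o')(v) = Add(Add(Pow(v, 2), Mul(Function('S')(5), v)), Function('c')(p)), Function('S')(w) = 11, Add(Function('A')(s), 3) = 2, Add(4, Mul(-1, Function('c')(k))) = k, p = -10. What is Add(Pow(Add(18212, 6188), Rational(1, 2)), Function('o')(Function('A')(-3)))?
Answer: Add(4, Mul(20, Pow(61, Rational(1, 2)))) ≈ 160.21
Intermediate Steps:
Function('c')(k) = Add(4, Mul(-1, k))
Function('A')(s) = -1 (Function('A')(s) = Add(-3, 2) = -1)
Function('o')(v) = Add(14, Pow(v, 2), Mul(11, v)) (Function('o')(v) = Add(Add(Pow(v, 2), Mul(11, v)), Add(4, Mul(-1, -10))) = Add(Add(Pow(v, 2), Mul(11, v)), Add(4, 10)) = Add(Add(Pow(v, 2), Mul(11, v)), 14) = Add(14, Pow(v, 2), Mul(11, v)))
Add(Pow(Add(18212, 6188), Rational(1, 2)), Function('o')(Function('A')(-3))) = Add(Pow(Add(18212, 6188), Rational(1, 2)), Add(14, Pow(-1, 2), Mul(11, -1))) = Add(Pow(24400, Rational(1, 2)), Add(14, 1, -11)) = Add(Mul(20, Pow(61, Rational(1, 2))), 4) = Add(4, Mul(20, Pow(61, Rational(1, 2))))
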